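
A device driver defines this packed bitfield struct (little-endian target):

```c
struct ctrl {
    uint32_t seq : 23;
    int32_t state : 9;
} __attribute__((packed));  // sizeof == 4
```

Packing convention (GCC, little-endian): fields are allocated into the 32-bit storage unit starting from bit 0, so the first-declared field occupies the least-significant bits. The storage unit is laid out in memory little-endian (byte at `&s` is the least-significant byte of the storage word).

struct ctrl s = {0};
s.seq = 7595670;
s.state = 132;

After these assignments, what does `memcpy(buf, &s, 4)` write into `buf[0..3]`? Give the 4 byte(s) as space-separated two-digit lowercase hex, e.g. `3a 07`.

seq (23b) val=7595670 bits=0x73e696 at bit 0: 0x0073e696
state (9b) val=132 bits=0x84 at bit 23: 0x4273e696
word = 0x4273e696 → little-endian bytes:
  [0]=0x96  [1]=0xe6  [2]=0x73  [3]=0x42

96 e6 73 42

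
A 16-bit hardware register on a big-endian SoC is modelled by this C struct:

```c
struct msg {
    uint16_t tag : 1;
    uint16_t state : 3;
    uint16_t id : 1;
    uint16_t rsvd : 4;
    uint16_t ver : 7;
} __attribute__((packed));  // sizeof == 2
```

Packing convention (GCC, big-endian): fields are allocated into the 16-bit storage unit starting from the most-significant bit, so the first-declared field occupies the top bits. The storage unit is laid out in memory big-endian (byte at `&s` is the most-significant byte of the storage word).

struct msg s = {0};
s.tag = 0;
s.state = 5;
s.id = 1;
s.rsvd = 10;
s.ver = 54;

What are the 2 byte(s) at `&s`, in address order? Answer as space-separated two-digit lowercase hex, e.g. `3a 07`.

[15+:1] tag=0 & 0x1 = 0x0; word=0x0000
[12+:3] state=5 & 0x7 = 0x5; word=0x5000
[11+:1] id=1 & 0x1 = 0x1; word=0x5800
[7+:4] rsvd=10 & 0xf = 0xa; word=0x5d00
[0+:7] ver=54 & 0x7f = 0x36; word=0x5d36
word = 0x5d36 → big-endian bytes:
  [0]=0x5d  [1]=0x36

5d 36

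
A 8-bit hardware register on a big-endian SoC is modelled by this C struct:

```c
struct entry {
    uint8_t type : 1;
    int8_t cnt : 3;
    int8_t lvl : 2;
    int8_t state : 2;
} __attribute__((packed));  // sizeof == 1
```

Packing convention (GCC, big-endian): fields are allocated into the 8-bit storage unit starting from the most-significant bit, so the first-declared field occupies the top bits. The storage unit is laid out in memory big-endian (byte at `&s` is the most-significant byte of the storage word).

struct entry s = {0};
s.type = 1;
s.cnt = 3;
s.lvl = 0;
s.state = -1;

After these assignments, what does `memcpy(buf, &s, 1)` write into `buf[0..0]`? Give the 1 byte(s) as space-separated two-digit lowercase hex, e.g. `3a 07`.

b3

[7+:1] type=1 & 0x1 = 0x1; word=0x80
[4+:3] cnt=3 & 0x7 = 0x3; word=0xb0
[2+:2] lvl=0 & 0x3 = 0x0; word=0xb0
[0+:2] state=-1 & 0x3 = 0x3; word=0xb3
word = 0xb3 → big-endian bytes:
  [0]=0xb3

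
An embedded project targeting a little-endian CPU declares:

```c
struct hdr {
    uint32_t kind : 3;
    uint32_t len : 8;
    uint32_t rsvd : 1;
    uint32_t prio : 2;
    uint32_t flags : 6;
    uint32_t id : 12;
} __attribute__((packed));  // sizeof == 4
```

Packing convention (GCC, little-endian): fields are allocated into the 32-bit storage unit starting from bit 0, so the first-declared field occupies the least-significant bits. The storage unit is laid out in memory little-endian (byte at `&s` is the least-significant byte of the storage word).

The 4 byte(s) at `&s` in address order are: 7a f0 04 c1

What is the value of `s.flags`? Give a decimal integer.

[0]=0x7a [1]=0xf0 [2]=0x04 [3]=0xc1 (little-endian) → word 0xc104f07a
kind [0+:3] = (word>>0) & 0x7 = 2
len [3+:8] = (word>>3) & 0xff = 15
rsvd [11+:1] = (word>>11) & 0x1 = 0
prio [12+:2] = (word>>12) & 0x3 = 3
flags [14+:6] = (word>>14) & 0x3f = 19  ←
id [20+:12] = (word>>20) & 0xfff = 3088

19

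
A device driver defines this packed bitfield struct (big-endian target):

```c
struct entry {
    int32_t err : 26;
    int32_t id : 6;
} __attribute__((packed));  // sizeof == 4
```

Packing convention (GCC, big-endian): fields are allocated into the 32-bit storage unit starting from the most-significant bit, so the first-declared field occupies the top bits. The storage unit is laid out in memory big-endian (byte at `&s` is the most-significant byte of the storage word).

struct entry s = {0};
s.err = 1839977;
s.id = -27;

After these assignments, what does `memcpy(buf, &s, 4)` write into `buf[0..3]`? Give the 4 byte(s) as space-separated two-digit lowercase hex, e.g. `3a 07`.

err:26 = 1839977 → 0x1c1369 << 6 → word 0x0704da40
id:6 = -27 → 0x25 << 0 → word 0x0704da65
word = 0x0704da65 → big-endian bytes:
  [0]=0x07  [1]=0x04  [2]=0xda  [3]=0x65

07 04 da 65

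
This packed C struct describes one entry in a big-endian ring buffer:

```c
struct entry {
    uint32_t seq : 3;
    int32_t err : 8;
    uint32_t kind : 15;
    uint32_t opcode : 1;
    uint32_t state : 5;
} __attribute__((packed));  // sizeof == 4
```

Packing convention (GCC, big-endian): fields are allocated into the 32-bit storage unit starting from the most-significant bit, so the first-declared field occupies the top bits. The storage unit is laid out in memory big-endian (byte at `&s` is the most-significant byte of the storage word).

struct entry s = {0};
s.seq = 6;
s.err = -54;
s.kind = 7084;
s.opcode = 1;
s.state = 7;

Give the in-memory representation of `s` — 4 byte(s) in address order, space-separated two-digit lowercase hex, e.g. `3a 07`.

seq:3 = 6 → 0x6 << 29 → word 0xc0000000
err:8 = -54 → 0xca << 21 → word 0xd9400000
kind:15 = 7084 → 0x1bac << 6 → word 0xd946eb00
opcode:1 = 1 → 0x1 << 5 → word 0xd946eb20
state:5 = 7 → 0x7 << 0 → word 0xd946eb27
word = 0xd946eb27 → big-endian bytes:
  [0]=0xd9  [1]=0x46  [2]=0xeb  [3]=0x27

d9 46 eb 27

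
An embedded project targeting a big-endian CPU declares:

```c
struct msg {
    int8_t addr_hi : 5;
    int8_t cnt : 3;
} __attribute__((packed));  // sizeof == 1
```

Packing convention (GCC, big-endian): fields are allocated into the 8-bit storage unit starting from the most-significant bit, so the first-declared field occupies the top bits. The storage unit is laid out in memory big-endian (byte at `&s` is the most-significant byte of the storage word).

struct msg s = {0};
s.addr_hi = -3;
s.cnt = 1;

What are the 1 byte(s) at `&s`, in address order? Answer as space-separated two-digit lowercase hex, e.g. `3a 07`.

addr_hi (5b) val=-3 bits=0x1d at bit 3: 0xe8
cnt (3b) val=1 bits=0x1 at bit 0: 0xe9
word = 0xe9 → big-endian bytes:
  [0]=0xe9

e9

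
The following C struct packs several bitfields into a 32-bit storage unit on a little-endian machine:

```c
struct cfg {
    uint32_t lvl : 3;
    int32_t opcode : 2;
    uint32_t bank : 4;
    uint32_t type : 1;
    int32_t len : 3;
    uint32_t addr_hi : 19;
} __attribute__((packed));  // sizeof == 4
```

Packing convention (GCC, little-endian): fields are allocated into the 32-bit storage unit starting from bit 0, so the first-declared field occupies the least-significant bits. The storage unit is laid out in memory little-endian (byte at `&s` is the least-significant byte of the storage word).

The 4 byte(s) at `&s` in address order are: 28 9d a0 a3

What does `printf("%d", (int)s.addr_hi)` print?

335108

[0]=0x28 [1]=0x9d [2]=0xa0 [3]=0xa3 (little-endian) → word 0xa3a09d28
lvl [0+:3] = (word>>0) & 0x7 = 0
opcode [3+:2] = (word>>3) & 0x3 = 1
bank [5+:4] = (word>>5) & 0xf = 9
type [9+:1] = (word>>9) & 0x1 = 0
len [10+:3] = (word>>10) & 0x7 = 7
addr_hi [13+:19] = (word>>13) & 0x7ffff = 335108  ←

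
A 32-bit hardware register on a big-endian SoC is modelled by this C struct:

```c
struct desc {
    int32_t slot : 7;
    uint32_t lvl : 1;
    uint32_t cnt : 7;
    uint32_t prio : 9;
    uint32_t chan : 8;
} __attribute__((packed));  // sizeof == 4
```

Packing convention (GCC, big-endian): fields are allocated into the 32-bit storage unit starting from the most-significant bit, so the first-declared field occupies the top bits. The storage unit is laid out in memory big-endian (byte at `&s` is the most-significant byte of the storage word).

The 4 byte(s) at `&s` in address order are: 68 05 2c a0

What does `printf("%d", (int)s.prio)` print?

[0]=0x68 [1]=0x05 [2]=0x2c [3]=0xa0 (big-endian) → word 0x68052ca0
slot [25+:7] = (word>>25) & 0x7f = 52
lvl [24+:1] = (word>>24) & 0x1 = 0
cnt [17+:7] = (word>>17) & 0x7f = 2
prio [8+:9] = (word>>8) & 0x1ff = 300  ←
chan [0+:8] = (word>>0) & 0xff = 160

300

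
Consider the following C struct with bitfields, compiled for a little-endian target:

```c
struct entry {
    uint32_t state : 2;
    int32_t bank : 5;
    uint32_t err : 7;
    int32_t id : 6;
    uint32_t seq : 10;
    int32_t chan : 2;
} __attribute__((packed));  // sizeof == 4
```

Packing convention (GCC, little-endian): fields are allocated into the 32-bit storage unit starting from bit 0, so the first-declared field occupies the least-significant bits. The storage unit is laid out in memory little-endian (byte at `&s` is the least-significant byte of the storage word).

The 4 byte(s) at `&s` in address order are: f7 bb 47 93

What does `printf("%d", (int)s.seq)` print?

[0]=0xf7 [1]=0xbb [2]=0x47 [3]=0x93 (little-endian) → word 0x9347bbf7
state [0+:2] = (word>>0) & 0x3 = 3
bank [2+:5] = (word>>2) & 0x1f = 29
err [7+:7] = (word>>7) & 0x7f = 119
id [14+:6] = (word>>14) & 0x3f = 30
seq [20+:10] = (word>>20) & 0x3ff = 308  ←
chan [30+:2] = (word>>30) & 0x3 = 2

308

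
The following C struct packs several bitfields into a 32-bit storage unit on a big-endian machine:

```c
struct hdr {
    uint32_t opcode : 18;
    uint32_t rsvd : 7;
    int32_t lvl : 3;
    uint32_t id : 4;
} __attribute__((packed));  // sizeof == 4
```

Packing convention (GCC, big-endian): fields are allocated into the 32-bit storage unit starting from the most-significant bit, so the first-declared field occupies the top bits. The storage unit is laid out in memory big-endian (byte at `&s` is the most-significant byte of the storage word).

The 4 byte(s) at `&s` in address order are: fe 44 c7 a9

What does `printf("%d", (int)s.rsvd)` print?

[0]=0xfe [1]=0x44 [2]=0xc7 [3]=0xa9 (big-endian) → word 0xfe44c7a9
opcode:18 @ bit 14 → (0xfe44c7a9>>14)&0x3ffff = 0x3f913
rsvd:7 @ bit 7 → (0xfe44c7a9>>7)&0x7f = 0xf  ←
lvl:3 @ bit 4 → (0xfe44c7a9>>4)&0x7 = 0x2
id:4 @ bit 0 → (0xfe44c7a9>>0)&0xf = 0x9

15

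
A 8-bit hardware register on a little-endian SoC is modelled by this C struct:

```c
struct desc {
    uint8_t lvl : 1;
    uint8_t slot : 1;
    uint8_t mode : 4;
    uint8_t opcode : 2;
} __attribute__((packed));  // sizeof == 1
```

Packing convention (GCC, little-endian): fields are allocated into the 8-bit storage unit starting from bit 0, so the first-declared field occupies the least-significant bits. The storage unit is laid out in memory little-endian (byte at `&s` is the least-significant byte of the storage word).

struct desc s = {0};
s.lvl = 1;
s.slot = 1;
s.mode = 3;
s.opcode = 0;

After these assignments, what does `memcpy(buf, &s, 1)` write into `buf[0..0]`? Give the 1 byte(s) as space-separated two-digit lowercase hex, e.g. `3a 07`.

0f

lvl:1 = 1 → 0x1 << 0 → word 0x01
slot:1 = 1 → 0x1 << 1 → word 0x03
mode:4 = 3 → 0x3 << 2 → word 0x0f
opcode:2 = 0 → 0x0 << 6 → word 0x0f
word = 0x0f → little-endian bytes:
  [0]=0x0f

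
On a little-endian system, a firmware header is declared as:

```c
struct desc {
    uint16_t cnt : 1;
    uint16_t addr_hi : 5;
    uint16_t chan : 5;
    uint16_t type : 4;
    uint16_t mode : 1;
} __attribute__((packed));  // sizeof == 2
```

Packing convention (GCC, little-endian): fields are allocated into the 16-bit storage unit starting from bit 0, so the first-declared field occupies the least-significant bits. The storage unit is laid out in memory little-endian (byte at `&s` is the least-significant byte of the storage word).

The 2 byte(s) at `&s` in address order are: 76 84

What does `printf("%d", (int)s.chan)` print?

17

[0]=0x76 [1]=0x84 (little-endian) → word 0x8476
cnt:1 @ bit 0 → (0x8476>>0)&0x1 = 0x0
addr_hi:5 @ bit 1 → (0x8476>>1)&0x1f = 0x1b
chan:5 @ bit 6 → (0x8476>>6)&0x1f = 0x11  ←
type:4 @ bit 11 → (0x8476>>11)&0xf = 0x0
mode:1 @ bit 15 → (0x8476>>15)&0x1 = 0x1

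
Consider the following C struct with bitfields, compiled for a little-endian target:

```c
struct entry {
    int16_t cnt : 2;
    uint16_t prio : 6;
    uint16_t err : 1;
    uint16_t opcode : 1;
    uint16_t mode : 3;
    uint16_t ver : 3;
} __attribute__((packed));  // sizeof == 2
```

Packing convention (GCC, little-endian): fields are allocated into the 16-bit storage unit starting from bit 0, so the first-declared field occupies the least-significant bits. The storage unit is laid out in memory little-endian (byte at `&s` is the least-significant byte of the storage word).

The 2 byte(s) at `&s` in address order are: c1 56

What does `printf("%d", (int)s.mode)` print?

[0]=0xc1 [1]=0x56 (little-endian) → word 0x56c1
cnt:2 @ bit 0 → (0x56c1>>0)&0x3 = 0x1
prio:6 @ bit 2 → (0x56c1>>2)&0x3f = 0x30
err:1 @ bit 8 → (0x56c1>>8)&0x1 = 0x0
opcode:1 @ bit 9 → (0x56c1>>9)&0x1 = 0x1
mode:3 @ bit 10 → (0x56c1>>10)&0x7 = 0x5  ←
ver:3 @ bit 13 → (0x56c1>>13)&0x7 = 0x2

5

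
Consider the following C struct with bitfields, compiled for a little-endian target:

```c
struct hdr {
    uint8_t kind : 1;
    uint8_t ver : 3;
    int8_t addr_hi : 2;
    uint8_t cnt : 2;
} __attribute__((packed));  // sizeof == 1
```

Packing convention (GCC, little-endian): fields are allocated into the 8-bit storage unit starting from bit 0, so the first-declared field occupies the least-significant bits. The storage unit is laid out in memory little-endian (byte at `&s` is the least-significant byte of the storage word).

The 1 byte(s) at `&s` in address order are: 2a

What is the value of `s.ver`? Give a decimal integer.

[0]=0x2a (little-endian) → word 0x2a
kind [0+:1] = (word>>0) & 0x1 = 0
ver [1+:3] = (word>>1) & 0x7 = 5  ←
addr_hi [4+:2] = (word>>4) & 0x3 = 2
cnt [6+:2] = (word>>6) & 0x3 = 0

5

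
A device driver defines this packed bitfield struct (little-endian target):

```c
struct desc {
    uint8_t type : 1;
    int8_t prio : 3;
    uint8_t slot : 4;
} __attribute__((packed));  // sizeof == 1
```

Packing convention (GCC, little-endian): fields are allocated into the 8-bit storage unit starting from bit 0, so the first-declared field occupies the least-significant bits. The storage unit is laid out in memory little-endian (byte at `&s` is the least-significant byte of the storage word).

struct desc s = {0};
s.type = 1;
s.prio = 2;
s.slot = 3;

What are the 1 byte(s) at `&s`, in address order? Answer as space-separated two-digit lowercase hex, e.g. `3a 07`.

35

[0+:1] type=1 & 0x1 = 0x1; word=0x01
[1+:3] prio=2 & 0x7 = 0x2; word=0x05
[4+:4] slot=3 & 0xf = 0x3; word=0x35
word = 0x35 → little-endian bytes:
  [0]=0x35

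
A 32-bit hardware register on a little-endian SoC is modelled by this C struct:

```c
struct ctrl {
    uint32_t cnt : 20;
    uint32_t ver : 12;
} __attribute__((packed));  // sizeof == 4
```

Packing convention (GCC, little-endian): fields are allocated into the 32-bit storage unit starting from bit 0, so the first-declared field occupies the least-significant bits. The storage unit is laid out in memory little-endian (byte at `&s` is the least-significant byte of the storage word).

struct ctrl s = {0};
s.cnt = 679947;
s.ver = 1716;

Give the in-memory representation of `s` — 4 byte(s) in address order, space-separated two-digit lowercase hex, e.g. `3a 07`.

cnt (20b) val=679947 bits=0xa600b at bit 0: 0x000a600b
ver (12b) val=1716 bits=0x6b4 at bit 20: 0x6b4a600b
word = 0x6b4a600b → little-endian bytes:
  [0]=0x0b  [1]=0x60  [2]=0x4a  [3]=0x6b

0b 60 4a 6b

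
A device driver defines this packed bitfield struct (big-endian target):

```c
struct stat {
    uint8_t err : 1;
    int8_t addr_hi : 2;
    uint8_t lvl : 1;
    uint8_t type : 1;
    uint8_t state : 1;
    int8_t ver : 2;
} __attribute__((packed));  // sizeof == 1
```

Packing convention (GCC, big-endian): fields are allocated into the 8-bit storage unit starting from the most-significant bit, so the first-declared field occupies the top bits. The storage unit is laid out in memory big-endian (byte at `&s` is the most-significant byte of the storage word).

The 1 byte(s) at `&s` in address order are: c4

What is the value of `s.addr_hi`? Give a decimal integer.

[0]=0xc4 (big-endian) → word 0xc4
err:1 @ bit 7 → (0xc4>>7)&0x1 = 0x1
addr_hi:2 @ bit 5 → (0xc4>>5)&0x3 = 0x2  ←
lvl:1 @ bit 4 → (0xc4>>4)&0x1 = 0x0
type:1 @ bit 3 → (0xc4>>3)&0x1 = 0x0
state:1 @ bit 2 → (0xc4>>2)&0x1 = 0x1
ver:2 @ bit 0 → (0xc4>>0)&0x3 = 0x0
addr_hi signed 2b, MSB=1: 2 - 4 = -2

-2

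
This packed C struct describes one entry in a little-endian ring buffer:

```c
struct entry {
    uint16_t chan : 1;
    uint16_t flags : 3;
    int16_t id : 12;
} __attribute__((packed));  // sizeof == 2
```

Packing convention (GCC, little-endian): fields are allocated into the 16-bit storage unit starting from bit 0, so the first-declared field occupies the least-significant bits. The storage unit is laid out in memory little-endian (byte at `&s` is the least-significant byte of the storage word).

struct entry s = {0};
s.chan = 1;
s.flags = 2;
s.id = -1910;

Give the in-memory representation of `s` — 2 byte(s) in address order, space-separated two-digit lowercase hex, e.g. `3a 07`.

chan:1 = 1 → 0x1 << 0 → word 0x0001
flags:3 = 2 → 0x2 << 1 → word 0x0005
id:12 = -1910 → 0x88a << 4 → word 0x88a5
word = 0x88a5 → little-endian bytes:
  [0]=0xa5  [1]=0x88

a5 88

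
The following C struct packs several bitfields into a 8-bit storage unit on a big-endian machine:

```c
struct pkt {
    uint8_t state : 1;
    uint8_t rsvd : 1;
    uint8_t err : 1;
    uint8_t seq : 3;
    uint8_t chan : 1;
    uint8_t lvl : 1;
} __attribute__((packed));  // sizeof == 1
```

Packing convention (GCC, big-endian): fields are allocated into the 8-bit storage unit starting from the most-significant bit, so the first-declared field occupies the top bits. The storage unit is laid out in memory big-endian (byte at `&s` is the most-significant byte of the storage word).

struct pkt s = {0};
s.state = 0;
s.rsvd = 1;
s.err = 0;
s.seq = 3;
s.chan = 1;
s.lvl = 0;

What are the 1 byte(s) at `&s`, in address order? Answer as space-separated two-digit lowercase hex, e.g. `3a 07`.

4e

state:1 = 0 → 0x0 << 7 → word 0x00
rsvd:1 = 1 → 0x1 << 6 → word 0x40
err:1 = 0 → 0x0 << 5 → word 0x40
seq:3 = 3 → 0x3 << 2 → word 0x4c
chan:1 = 1 → 0x1 << 1 → word 0x4e
lvl:1 = 0 → 0x0 << 0 → word 0x4e
word = 0x4e → big-endian bytes:
  [0]=0x4e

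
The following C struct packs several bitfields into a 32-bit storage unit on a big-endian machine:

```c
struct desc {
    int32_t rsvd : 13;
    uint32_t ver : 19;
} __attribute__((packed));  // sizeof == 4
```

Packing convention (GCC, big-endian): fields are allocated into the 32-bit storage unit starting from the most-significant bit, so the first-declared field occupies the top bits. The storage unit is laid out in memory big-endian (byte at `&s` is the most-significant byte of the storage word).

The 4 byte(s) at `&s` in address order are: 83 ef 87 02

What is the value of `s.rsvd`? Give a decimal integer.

-3971

[0]=0x83 [1]=0xef [2]=0x87 [3]=0x02 (big-endian) → word 0x83ef8702
rsvd [19+:13] = (word>>19) & 0x1fff = 4221  ←
ver [0+:19] = (word>>0) & 0x7ffff = 493314
rsvd signed 13b, MSB=1: 4221 - 8192 = -3971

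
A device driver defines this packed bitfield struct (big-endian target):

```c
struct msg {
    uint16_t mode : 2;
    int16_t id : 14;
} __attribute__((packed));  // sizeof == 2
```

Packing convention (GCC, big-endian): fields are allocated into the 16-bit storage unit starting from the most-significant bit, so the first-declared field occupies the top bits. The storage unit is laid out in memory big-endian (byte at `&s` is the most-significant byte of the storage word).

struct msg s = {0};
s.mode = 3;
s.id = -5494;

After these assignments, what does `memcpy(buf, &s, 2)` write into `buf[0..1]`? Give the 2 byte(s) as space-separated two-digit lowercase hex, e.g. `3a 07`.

[14+:2] mode=3 & 0x3 = 0x3; word=0xc000
[0+:14] id=-5494 & 0x3fff = 0x2a8a; word=0xea8a
word = 0xea8a → big-endian bytes:
  [0]=0xea  [1]=0x8a

ea 8a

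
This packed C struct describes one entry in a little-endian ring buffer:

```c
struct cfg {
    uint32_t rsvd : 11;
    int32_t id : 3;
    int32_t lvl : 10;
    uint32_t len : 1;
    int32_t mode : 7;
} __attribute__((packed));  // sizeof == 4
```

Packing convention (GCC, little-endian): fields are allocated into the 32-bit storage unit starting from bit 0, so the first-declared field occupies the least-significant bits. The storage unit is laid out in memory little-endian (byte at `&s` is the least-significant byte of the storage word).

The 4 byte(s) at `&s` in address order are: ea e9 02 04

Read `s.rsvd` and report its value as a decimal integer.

490

[0]=0xea [1]=0xe9 [2]=0x02 [3]=0x04 (little-endian) → word 0x0402e9ea
rsvd [0+:11] = (word>>0) & 0x7ff = 490  ←
id [11+:3] = (word>>11) & 0x7 = 5
lvl [14+:10] = (word>>14) & 0x3ff = 11
len [24+:1] = (word>>24) & 0x1 = 0
mode [25+:7] = (word>>25) & 0x7f = 2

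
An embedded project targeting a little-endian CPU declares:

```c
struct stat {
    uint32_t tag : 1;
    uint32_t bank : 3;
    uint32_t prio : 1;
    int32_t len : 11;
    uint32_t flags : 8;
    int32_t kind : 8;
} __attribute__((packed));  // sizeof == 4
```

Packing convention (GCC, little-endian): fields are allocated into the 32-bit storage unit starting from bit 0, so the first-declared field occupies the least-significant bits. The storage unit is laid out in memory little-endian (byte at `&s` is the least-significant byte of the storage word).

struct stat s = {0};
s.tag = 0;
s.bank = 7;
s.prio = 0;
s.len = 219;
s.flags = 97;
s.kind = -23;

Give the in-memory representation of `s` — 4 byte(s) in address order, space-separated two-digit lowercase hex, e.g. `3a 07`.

6e 1b 61 e9

[0+:1] tag=0 & 0x1 = 0x0; word=0x00000000
[1+:3] bank=7 & 0x7 = 0x7; word=0x0000000e
[4+:1] prio=0 & 0x1 = 0x0; word=0x0000000e
[5+:11] len=219 & 0x7ff = 0xdb; word=0x00001b6e
[16+:8] flags=97 & 0xff = 0x61; word=0x00611b6e
[24+:8] kind=-23 & 0xff = 0xe9; word=0xe9611b6e
word = 0xe9611b6e → little-endian bytes:
  [0]=0x6e  [1]=0x1b  [2]=0x61  [3]=0xe9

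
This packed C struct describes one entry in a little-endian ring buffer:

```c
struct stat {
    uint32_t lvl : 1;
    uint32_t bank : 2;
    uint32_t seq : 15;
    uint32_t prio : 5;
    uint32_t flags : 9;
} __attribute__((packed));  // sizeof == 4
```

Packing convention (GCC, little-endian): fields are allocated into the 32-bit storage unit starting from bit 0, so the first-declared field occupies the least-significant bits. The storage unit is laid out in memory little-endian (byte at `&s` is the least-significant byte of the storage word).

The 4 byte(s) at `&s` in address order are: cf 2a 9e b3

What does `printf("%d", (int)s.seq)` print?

[0]=0xcf [1]=0x2a [2]=0x9e [3]=0xb3 (little-endian) → word 0xb39e2acf
lvl [0+:1] = (word>>0) & 0x1 = 1
bank [1+:2] = (word>>1) & 0x3 = 3
seq [3+:15] = (word>>3) & 0x7fff = 17753  ←
prio [18+:5] = (word>>18) & 0x1f = 7
flags [23+:9] = (word>>23) & 0x1ff = 359

17753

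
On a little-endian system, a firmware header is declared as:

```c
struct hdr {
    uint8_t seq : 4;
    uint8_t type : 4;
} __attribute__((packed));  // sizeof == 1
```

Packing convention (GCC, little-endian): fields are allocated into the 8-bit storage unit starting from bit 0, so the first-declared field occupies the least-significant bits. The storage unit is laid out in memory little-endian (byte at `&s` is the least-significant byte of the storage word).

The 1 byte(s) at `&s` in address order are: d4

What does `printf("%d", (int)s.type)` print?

13

[0]=0xd4 (little-endian) → word 0xd4
seq [0+:4] = (word>>0) & 0xf = 4
type [4+:4] = (word>>4) & 0xf = 13  ←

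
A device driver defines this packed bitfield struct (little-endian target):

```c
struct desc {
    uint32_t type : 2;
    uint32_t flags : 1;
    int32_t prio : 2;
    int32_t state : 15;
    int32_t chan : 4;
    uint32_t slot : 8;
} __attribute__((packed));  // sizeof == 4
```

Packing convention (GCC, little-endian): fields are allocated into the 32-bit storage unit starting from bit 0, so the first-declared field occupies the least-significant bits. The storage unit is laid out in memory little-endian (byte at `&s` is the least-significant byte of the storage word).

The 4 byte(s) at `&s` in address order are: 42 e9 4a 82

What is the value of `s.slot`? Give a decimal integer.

[0]=0x42 [1]=0xe9 [2]=0x4a [3]=0x82 (little-endian) → word 0x824ae942
type [0+:2] = (word>>0) & 0x3 = 2
flags [2+:1] = (word>>2) & 0x1 = 0
prio [3+:2] = (word>>3) & 0x3 = 0
state [5+:15] = (word>>5) & 0x7fff = 22346
chan [20+:4] = (word>>20) & 0xf = 4
slot [24+:8] = (word>>24) & 0xff = 130  ←

130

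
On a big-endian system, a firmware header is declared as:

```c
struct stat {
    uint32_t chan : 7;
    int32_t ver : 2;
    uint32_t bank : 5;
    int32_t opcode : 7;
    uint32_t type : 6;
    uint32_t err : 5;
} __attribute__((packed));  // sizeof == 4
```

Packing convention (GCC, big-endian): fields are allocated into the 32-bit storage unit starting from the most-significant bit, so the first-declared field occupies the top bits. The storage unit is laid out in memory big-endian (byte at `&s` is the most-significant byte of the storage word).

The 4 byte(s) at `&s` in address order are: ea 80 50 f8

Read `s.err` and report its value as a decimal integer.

24

[0]=0xea [1]=0x80 [2]=0x50 [3]=0xf8 (big-endian) → word 0xea8050f8
chan:7 @ bit 25 → (0xea8050f8>>25)&0x7f = 0x75
ver:2 @ bit 23 → (0xea8050f8>>23)&0x3 = 0x1
bank:5 @ bit 18 → (0xea8050f8>>18)&0x1f = 0x0
opcode:7 @ bit 11 → (0xea8050f8>>11)&0x7f = 0xa
type:6 @ bit 5 → (0xea8050f8>>5)&0x3f = 0x7
err:5 @ bit 0 → (0xea8050f8>>0)&0x1f = 0x18  ←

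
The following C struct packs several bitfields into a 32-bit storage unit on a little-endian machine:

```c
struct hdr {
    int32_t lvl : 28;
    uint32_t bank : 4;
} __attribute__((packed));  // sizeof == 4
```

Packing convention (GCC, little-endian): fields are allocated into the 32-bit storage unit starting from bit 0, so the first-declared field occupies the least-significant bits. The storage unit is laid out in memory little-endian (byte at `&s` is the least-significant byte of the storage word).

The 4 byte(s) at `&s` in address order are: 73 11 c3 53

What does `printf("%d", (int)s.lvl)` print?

[0]=0x73 [1]=0x11 [2]=0xc3 [3]=0x53 (little-endian) → word 0x53c31173
lvl:28 @ bit 0 → (0x53c31173>>0)&0xfffffff = 0x3c31173  ←
bank:4 @ bit 28 → (0x53c31173>>28)&0xf = 0x5
lvl signed 28b, MSB=0: value = 63115635

63115635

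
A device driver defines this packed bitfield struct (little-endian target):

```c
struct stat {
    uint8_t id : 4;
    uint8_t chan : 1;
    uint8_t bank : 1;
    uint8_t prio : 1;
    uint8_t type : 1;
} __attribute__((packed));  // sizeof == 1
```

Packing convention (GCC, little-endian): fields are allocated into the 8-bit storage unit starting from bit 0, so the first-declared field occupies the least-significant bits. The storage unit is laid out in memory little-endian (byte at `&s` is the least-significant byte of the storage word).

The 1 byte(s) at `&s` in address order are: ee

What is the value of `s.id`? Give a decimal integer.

14

[0]=0xee (little-endian) → word 0xee
id:4 @ bit 0 → (0xee>>0)&0xf = 0xe  ←
chan:1 @ bit 4 → (0xee>>4)&0x1 = 0x0
bank:1 @ bit 5 → (0xee>>5)&0x1 = 0x1
prio:1 @ bit 6 → (0xee>>6)&0x1 = 0x1
type:1 @ bit 7 → (0xee>>7)&0x1 = 0x1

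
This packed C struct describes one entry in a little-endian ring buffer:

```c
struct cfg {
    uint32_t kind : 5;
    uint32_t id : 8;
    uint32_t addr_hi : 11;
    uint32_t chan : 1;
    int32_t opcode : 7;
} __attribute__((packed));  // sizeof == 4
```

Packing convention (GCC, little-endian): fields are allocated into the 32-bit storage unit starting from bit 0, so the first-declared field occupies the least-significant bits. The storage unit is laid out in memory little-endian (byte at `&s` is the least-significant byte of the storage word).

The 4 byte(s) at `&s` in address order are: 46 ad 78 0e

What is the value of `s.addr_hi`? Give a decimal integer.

[0]=0x46 [1]=0xad [2]=0x78 [3]=0x0e (little-endian) → word 0x0e78ad46
kind:5 @ bit 0 → (0x0e78ad46>>0)&0x1f = 0x6
id:8 @ bit 5 → (0x0e78ad46>>5)&0xff = 0x6a
addr_hi:11 @ bit 13 → (0x0e78ad46>>13)&0x7ff = 0x3c5  ←
chan:1 @ bit 24 → (0x0e78ad46>>24)&0x1 = 0x0
opcode:7 @ bit 25 → (0x0e78ad46>>25)&0x7f = 0x7

965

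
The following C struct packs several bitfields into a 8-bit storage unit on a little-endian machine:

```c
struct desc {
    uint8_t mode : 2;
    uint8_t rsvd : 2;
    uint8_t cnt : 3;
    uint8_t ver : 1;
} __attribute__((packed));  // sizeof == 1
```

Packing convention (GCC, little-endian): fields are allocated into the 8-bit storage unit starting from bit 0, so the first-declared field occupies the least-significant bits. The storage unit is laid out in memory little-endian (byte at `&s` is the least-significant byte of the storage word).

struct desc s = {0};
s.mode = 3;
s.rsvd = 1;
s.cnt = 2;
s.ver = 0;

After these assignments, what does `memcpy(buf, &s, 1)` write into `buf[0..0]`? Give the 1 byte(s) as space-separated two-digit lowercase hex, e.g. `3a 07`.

[0+:2] mode=3 & 0x3 = 0x3; word=0x03
[2+:2] rsvd=1 & 0x3 = 0x1; word=0x07
[4+:3] cnt=2 & 0x7 = 0x2; word=0x27
[7+:1] ver=0 & 0x1 = 0x0; word=0x27
word = 0x27 → little-endian bytes:
  [0]=0x27

27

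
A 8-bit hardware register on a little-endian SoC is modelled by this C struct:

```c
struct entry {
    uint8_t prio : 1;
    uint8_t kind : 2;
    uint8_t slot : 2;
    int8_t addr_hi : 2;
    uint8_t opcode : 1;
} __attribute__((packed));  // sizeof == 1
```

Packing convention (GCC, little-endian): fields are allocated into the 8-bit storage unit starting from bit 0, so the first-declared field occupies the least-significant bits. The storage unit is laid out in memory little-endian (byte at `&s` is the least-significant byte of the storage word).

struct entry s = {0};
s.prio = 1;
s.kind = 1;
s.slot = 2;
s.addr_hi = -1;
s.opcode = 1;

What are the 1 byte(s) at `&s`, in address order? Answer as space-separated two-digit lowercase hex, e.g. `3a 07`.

f3

prio:1 = 1 → 0x1 << 0 → word 0x01
kind:2 = 1 → 0x1 << 1 → word 0x03
slot:2 = 2 → 0x2 << 3 → word 0x13
addr_hi:2 = -1 → 0x3 << 5 → word 0x73
opcode:1 = 1 → 0x1 << 7 → word 0xf3
word = 0xf3 → little-endian bytes:
  [0]=0xf3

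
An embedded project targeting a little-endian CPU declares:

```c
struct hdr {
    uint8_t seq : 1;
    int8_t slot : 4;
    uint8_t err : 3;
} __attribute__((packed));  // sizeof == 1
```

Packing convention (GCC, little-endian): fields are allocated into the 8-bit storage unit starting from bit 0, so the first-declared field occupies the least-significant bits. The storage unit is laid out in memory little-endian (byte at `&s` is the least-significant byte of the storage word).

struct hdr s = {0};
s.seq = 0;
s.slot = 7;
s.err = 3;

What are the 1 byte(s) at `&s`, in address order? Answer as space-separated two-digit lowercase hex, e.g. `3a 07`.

6e

[0+:1] seq=0 & 0x1 = 0x0; word=0x00
[1+:4] slot=7 & 0xf = 0x7; word=0x0e
[5+:3] err=3 & 0x7 = 0x3; word=0x6e
word = 0x6e → little-endian bytes:
  [0]=0x6e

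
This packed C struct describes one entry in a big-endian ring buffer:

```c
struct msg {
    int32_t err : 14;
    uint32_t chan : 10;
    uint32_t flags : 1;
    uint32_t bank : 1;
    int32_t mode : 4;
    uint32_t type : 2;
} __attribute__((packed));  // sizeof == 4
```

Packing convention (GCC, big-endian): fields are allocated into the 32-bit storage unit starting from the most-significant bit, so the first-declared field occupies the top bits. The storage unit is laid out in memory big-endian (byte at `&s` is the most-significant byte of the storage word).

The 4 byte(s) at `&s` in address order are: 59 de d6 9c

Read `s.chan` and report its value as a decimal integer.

[0]=0x59 [1]=0xde [2]=0xd6 [3]=0x9c (big-endian) → word 0x59ded69c
err [18+:14] = (word>>18) & 0x3fff = 5751
chan [8+:10] = (word>>8) & 0x3ff = 726  ←
flags [7+:1] = (word>>7) & 0x1 = 1
bank [6+:1] = (word>>6) & 0x1 = 0
mode [2+:4] = (word>>2) & 0xf = 7
type [0+:2] = (word>>0) & 0x3 = 0

726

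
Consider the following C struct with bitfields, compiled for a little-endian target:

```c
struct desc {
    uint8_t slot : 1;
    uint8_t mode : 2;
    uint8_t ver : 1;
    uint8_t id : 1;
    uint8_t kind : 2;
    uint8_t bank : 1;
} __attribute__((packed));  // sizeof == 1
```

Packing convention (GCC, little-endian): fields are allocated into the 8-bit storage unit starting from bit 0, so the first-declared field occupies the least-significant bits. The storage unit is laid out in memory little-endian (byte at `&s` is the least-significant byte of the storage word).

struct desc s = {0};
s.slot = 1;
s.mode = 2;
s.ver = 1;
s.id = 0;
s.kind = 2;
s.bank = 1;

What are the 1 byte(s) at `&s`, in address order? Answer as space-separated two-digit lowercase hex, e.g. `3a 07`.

slot:1 = 1 → 0x1 << 0 → word 0x01
mode:2 = 2 → 0x2 << 1 → word 0x05
ver:1 = 1 → 0x1 << 3 → word 0x0d
id:1 = 0 → 0x0 << 4 → word 0x0d
kind:2 = 2 → 0x2 << 5 → word 0x4d
bank:1 = 1 → 0x1 << 7 → word 0xcd
word = 0xcd → little-endian bytes:
  [0]=0xcd

cd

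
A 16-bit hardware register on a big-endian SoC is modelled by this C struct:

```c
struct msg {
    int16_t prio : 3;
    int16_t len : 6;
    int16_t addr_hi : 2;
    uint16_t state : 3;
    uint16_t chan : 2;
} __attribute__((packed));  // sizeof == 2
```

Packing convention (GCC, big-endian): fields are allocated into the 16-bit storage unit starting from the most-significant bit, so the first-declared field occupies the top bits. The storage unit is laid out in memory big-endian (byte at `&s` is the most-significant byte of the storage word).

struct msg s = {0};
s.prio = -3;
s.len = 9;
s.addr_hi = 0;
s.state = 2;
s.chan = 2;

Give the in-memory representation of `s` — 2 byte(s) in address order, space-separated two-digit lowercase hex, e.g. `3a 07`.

a4 8a

[13+:3] prio=-3 & 0x7 = 0x5; word=0xa000
[7+:6] len=9 & 0x3f = 0x9; word=0xa480
[5+:2] addr_hi=0 & 0x3 = 0x0; word=0xa480
[2+:3] state=2 & 0x7 = 0x2; word=0xa488
[0+:2] chan=2 & 0x3 = 0x2; word=0xa48a
word = 0xa48a → big-endian bytes:
  [0]=0xa4  [1]=0x8a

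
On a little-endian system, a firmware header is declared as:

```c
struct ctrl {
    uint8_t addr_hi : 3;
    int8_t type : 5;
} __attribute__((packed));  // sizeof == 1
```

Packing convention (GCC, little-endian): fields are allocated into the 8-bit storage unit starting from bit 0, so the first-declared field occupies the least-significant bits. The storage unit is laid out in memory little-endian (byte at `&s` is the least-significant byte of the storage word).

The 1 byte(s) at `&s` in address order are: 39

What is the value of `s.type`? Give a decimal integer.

[0]=0x39 (little-endian) → word 0x39
addr_hi [0+:3] = (word>>0) & 0x7 = 1
type [3+:5] = (word>>3) & 0x1f = 7  ←
type signed 5b, MSB=0: value = 7

7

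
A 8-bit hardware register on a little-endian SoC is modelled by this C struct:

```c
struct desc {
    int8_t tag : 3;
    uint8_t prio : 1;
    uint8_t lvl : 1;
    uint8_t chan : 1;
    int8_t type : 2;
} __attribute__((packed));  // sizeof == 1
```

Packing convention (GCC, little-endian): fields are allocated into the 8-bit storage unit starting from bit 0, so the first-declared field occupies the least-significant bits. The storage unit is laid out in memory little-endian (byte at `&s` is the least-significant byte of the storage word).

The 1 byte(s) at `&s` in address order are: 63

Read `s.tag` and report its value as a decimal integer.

[0]=0x63 (little-endian) → word 0x63
tag [0+:3] = (word>>0) & 0x7 = 3  ←
prio [3+:1] = (word>>3) & 0x1 = 0
lvl [4+:1] = (word>>4) & 0x1 = 0
chan [5+:1] = (word>>5) & 0x1 = 1
type [6+:2] = (word>>6) & 0x3 = 1
tag signed 3b, MSB=0: value = 3

3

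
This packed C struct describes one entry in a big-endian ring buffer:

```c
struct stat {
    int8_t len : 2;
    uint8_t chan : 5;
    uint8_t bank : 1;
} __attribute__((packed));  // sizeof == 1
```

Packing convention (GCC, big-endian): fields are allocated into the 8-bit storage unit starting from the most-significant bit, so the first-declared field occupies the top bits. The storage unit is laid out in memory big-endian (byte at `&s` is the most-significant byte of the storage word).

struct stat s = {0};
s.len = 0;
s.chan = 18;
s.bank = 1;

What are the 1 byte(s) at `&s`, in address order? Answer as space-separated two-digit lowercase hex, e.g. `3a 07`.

[6+:2] len=0 & 0x3 = 0x0; word=0x00
[1+:5] chan=18 & 0x1f = 0x12; word=0x24
[0+:1] bank=1 & 0x1 = 0x1; word=0x25
word = 0x25 → big-endian bytes:
  [0]=0x25

25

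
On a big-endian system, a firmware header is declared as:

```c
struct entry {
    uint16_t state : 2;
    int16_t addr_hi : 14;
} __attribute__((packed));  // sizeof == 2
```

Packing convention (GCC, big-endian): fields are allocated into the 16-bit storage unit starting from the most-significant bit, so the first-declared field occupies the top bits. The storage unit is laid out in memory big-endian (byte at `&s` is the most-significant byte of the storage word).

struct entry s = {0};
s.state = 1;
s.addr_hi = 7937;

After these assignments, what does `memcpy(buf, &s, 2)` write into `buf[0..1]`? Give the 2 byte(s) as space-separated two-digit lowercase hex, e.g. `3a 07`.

5f 01

state (2b) val=1 bits=0x1 at bit 14: 0x4000
addr_hi (14b) val=7937 bits=0x1f01 at bit 0: 0x5f01
word = 0x5f01 → big-endian bytes:
  [0]=0x5f  [1]=0x01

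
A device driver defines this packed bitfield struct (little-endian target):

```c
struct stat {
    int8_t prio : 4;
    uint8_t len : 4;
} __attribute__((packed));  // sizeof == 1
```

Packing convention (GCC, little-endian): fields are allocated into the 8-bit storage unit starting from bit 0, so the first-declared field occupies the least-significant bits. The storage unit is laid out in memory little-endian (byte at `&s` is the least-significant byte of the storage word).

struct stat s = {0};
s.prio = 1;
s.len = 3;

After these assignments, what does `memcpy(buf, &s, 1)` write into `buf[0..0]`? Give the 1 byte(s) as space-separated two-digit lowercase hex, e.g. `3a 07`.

prio (4b) val=1 bits=0x1 at bit 0: 0x01
len (4b) val=3 bits=0x3 at bit 4: 0x31
word = 0x31 → little-endian bytes:
  [0]=0x31

31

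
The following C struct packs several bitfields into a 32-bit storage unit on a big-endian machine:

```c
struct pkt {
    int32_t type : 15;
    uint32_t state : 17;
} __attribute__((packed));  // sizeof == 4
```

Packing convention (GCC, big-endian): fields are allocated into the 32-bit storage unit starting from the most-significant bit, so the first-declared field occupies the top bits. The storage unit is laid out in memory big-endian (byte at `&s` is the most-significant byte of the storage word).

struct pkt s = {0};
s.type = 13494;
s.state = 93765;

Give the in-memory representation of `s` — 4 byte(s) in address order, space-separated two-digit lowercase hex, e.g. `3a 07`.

[17+:15] type=13494 & 0x7fff = 0x34b6; word=0x696c0000
[0+:17] state=93765 & 0x1ffff = 0x16e45; word=0x696d6e45
word = 0x696d6e45 → big-endian bytes:
  [0]=0x69  [1]=0x6d  [2]=0x6e  [3]=0x45

69 6d 6e 45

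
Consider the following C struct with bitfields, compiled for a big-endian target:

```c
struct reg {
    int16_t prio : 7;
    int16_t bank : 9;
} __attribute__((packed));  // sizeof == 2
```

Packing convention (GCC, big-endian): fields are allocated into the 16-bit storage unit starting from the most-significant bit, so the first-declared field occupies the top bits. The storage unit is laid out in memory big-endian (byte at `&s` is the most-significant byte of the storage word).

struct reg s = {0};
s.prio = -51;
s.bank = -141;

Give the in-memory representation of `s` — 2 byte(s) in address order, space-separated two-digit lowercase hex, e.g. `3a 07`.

9b 73

[9+:7] prio=-51 & 0x7f = 0x4d; word=0x9a00
[0+:9] bank=-141 & 0x1ff = 0x173; word=0x9b73
word = 0x9b73 → big-endian bytes:
  [0]=0x9b  [1]=0x73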